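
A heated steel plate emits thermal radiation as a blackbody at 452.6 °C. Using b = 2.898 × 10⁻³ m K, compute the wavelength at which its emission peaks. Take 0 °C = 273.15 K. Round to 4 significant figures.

T = 452.6 °C + 273.15 = 725.75 K.
Wien's displacement law: λ_max = b/T = (2.898×10⁻³ m·K)/(725.75 K) = 3.9931×10⁻⁶ m.
That is 3.993 μm, in the infrared range.

λ_max ≈ 3.993 μm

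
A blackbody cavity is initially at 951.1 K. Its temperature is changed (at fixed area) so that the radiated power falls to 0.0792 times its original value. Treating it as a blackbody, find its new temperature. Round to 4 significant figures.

T₂ ≈ 504.6 K

P ∝ T⁴, so T₂/T₁ = (P₂/P₁)^(1/4) = (0.0792)^(1/4) = 0.530495.
T₂ = 951.1 × 0.530495 = 504.6 K.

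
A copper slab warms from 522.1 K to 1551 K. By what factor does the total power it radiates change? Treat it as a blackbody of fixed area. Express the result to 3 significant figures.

P ∝ T⁴, so P₂/P₁ = (T₂/T₁)⁴ = (1551/522.1)⁴ = (2.97070)⁴ = 77.9.

P₂/P₁ ≈ 77.9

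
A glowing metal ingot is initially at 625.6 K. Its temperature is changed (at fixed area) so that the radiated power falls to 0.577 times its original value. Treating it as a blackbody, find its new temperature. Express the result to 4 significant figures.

P ∝ T⁴, so T₂/T₁ = (P₂/P₁)^(1/4) = (0.577)^(1/4) = 0.871553.
T₂ = 625.6 × 0.871553 = 545.2 K.

T₂ ≈ 545.2 K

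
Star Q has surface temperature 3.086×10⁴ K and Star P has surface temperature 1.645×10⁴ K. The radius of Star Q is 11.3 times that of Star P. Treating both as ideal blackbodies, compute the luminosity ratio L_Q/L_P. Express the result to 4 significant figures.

L_Q/L_P ≈ 1582

L ∝ R²T⁴, so L_Q/L_P = (R_Q/R_P)²(T_Q/T_P)⁴ = (11.3)² × (3.086×10⁴/1.645×10⁴)⁴ = 127.69 × 12.3857 = 1582.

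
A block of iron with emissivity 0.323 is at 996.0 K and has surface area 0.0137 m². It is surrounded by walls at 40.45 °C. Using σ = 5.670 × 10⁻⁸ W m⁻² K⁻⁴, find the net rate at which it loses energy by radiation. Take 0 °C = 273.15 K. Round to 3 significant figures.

Surroundings: T = 40.45 °C + 273.15 = 313.60 K.
Area A = 0.0137 m².
Net radiated power P_net = εσA(T⁴ − T₀⁴) = 0.323×5.670×10⁻⁸×0.0137×(996.0⁴ − 313.60⁴).
T⁴ − T₀⁴ = 9.84096×10¹¹ − 9.67173×10⁹ = 9.74424×10¹¹ K⁴, so P_net = 244 W.

Net loss ≈ 244 W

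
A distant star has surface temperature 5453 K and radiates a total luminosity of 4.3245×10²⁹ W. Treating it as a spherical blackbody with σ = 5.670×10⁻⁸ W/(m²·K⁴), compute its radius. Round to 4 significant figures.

R ≈ 2.620×10¹⁰ m

L = 4πR²σT⁴ ⇒ R = √(L/(4πσT⁴)).
σT⁴ = 5.01332×10⁷ W/m², so R = √(4.3245×10²⁹/(4π×5.01332×10⁷)) = 2.620×10¹⁰ m.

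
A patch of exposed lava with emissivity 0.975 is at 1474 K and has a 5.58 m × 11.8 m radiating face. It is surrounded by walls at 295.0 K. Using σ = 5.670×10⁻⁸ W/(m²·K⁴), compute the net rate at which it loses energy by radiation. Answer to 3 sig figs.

Area A = 5.58 × 11.8 = 65.844 m².
Net radiated power P_net = εσA(T⁴ − T₀⁴) = 0.975×5.670×10⁻⁸×65.844×(1474⁴ − 295.0⁴).
T⁴ − T₀⁴ = 4.72052×10¹² − 7.57335×10⁹ = 4.71295×10¹² K⁴, so P_net = 1.72×10⁷ W.

Net loss ≈ 1.72×10⁷ W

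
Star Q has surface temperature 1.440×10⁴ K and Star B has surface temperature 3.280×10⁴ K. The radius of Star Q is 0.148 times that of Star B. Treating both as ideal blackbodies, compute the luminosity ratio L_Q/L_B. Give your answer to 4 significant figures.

L_Q/L_B ≈ 8.137×10⁻⁴

L ∝ R²T⁴, so L_Q/L_B = (R_Q/R_B)²(T_Q/T_B)⁴ = (0.148)² × (1.440×10⁴/3.280×10⁴)⁴ = 0.021904 × 0.0371496 = 8.137×10⁻⁴.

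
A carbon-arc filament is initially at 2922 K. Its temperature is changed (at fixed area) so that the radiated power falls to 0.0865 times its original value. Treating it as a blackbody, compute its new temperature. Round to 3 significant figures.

P ∝ T⁴, so T₂/T₁ = (P₂/P₁)^(1/4) = (0.0865)^(1/4) = 0.542318.
T₂ = 2922 × 0.542318 = 1.58×10³ K.

T₂ ≈ 1.58×10³ K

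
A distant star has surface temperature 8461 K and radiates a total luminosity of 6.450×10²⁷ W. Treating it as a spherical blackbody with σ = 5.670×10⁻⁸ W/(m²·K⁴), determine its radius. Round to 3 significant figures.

L = 4πR²σT⁴ ⇒ R = √(L/(4πσT⁴)).
σT⁴ = 2.90583×10⁸ W/m², so R = √(6.450×10²⁷/(4π×2.90583×10⁸)) = 1.33×10⁹ m.

R ≈ 1.33×10⁹ m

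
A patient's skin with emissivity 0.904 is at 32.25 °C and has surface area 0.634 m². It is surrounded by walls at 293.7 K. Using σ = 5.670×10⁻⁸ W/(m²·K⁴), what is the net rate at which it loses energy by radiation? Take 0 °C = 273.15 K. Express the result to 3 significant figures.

Net loss ≈ 40.9 W

T = 32.25 °C + 273.15 = 305.40 K.
Area A = 0.634 m².
Net radiated power P_net = εσA(T⁴ − T₀⁴) = 0.904×5.670×10⁻⁸×0.634×(305.40⁴ − 293.7⁴).
T⁴ − T₀⁴ = 8.69914×10⁹ − 7.44073×10⁹ = 1.25841×10⁹ K⁴, so P_net = 40.9 W.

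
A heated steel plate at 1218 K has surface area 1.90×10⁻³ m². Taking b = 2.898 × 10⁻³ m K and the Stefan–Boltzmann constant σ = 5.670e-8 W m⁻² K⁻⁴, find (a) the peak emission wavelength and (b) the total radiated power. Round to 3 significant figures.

λ_max ≈ 2.38×10³ nm; P ≈ 237 W

(a) λ_max = b/T = 2.898×10⁻³/1218 = 2.379×10⁻⁶ m = 2.38×10³ nm.
Area A = 1.90×10⁻³ m².
(b) P = σAT⁴ = 5.670×10⁻⁸×1.90×10⁻³×(1218)⁴ = 237 W.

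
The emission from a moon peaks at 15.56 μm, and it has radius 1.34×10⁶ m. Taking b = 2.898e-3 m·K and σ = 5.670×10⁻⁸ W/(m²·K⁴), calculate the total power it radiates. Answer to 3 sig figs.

P ≈ 1.54×10¹⁵ W

Wien's law: T = b/λ_max = 2.898×10⁻³/1.556×10⁻⁵ = 186.247 K.
Surface area A = 4πR² = 4π(1.34×10⁶ m)² = 2.25642×10¹³ m².
Then P = σAT⁴ = 5.670×10⁻⁸×2.25642×10¹³×(186.247)⁴ = 1.54×10¹⁵ W.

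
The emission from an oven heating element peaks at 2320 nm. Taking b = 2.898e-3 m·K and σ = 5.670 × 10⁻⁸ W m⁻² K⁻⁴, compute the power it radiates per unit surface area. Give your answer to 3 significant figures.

Wien's law: T = b/λ_max = 2.898×10⁻³/2.320×10⁻⁶ = 1249.14 K.
Then I = σT⁴ = 5.670×10⁻⁸×(1249.14)⁴ = 1.38×10⁵ W/m².

I ≈ 1.38×10⁵ W/m²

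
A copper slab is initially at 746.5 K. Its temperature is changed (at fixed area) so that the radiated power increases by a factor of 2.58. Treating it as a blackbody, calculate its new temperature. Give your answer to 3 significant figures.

T₂ ≈ 946 K

P ∝ T⁴, so T₂/T₁ = (P₂/P₁)^(1/4) = (2.58)^(1/4) = 1.26737.
T₂ = 746.5 × 1.26737 = 946 K.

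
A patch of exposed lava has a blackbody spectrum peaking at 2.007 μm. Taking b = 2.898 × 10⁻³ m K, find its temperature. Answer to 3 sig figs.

Wien's law gives T = b/λ_max = (2.898×10⁻³ m·K)/(2.007×10⁻⁶ m) = 1.44×10³ K.

T ≈ 1.44×10³ K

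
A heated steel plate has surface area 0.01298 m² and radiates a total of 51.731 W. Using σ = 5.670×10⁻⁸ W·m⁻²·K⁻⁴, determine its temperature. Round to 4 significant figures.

Area A = 0.01298 m².
P = σAT⁴ ⇒ T = (P/(σA))^(1/4) = (51.731/(5.670×10⁻⁸×0.01298))^(1/4) = 514.9 K.

T ≈ 514.9 K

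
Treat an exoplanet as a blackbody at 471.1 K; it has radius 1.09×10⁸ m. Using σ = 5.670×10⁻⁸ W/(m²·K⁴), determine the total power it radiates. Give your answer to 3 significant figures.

P ≈ 4.17×10²⁰ W

Surface area A = 4πR² = 4π(1.09×10⁸ m)² = 1.49301×10¹⁷ m².
P = σAT⁴ = 5.670×10⁻⁸ × 1.49301×10¹⁷ × (471.1)⁴ = 4.17×10²⁰ W.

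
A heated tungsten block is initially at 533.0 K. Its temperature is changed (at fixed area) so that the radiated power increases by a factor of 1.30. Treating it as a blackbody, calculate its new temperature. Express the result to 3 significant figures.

P ∝ T⁴, so T₂/T₁ = (P₂/P₁)^(1/4) = (1.30)^(1/4) = 1.06779.
T₂ = 533.0 × 1.06779 = 569 K.

T₂ ≈ 569 K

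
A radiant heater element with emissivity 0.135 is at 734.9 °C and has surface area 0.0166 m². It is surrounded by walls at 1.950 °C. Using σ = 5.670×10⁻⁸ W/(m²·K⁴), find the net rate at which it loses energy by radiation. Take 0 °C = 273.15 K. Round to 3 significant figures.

Net loss ≈ 130 W

T = 734.9 °C + 273.15 = 1008.05 K.
Surroundings: T = 1.950 °C + 273.15 = 275.100 K.
Area A = 0.0166 m².
Net radiated power P_net = εσA(T⁴ − T₀⁴) = 0.135×5.670×10⁻⁸×0.0166×(1008.05⁴ − 275.100⁴).
T⁴ − T₀⁴ = 1.03259×10¹² − 5.72746×10⁹ = 1.02686×10¹² K⁴, so P_net = 130 W.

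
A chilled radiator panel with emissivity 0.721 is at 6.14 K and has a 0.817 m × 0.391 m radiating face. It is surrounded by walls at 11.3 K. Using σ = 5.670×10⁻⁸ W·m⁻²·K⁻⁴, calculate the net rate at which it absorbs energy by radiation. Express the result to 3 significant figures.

Area A = 0.817 × 0.391 = 0.319447 m².
Net radiated power P_net = εσA(T⁴ − T₀⁴) = 0.721×5.670×10⁻⁸×0.319447×(6.14⁴ − 11.3⁴).
T⁴ − T₀⁴ = 1421.26 − 16304.7 = -14883.4 K⁴, so P_net = -1.94×10⁻⁴ W — negative, meaning a net gain of 1.94×10⁻⁴ W.

Net gain ≈ 1.94×10⁻⁴ W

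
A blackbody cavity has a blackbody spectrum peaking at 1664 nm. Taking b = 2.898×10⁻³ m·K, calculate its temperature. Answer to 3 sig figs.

T ≈ 1.74×10³ K

Wien's law gives T = b/λ_max = (2.898×10⁻³ m·K)/(1.664×10⁻⁶ m) = 1.74×10³ K.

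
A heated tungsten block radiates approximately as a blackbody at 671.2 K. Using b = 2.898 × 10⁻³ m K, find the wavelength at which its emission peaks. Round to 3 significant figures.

λ_max ≈ 4.32 μm

Wien's displacement law: λ_max = b/T = (2.898×10⁻³ m·K)/(671.2 K) = 4.318×10⁻⁶ m.
That is 4.32 μm, in the infrared range.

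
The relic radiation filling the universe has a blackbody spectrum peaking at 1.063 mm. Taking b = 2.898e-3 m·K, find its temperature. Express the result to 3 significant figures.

T ≈ 2.73 K

Wien's law gives T = b/λ_max = (2.898×10⁻³ m·K)/(1.063×10⁻³ m) = 2.73 K.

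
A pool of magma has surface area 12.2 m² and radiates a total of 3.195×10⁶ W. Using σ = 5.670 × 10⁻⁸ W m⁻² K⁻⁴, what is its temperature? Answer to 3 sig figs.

T ≈ 1.47×10³ K

Area A = 12.2 m².
P = σAT⁴ ⇒ T = (P/(σA))^(1/4) = (3.195×10⁶/(5.670×10⁻⁸×12.2))^(1/4) = 1.47×10³ K.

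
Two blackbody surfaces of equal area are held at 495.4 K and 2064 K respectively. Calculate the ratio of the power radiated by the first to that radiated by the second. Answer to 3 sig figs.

With equal areas, P₁/P₂ = (T₁/T₂)⁴ = (495.4/2064)⁴ = 3.32×10⁻³.

P₁/P₂ ≈ 3.32×10⁻³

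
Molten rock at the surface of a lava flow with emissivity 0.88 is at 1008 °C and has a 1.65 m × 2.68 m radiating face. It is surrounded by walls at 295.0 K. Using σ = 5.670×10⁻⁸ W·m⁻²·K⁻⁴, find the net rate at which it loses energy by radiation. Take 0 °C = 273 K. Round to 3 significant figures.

Net loss ≈ 5.92×10⁵ W

T = 1008 °C + 273 = 1281 K.
Area A = 1.65 × 2.68 = 4.422 m².
Net radiated power P_net = εσA(T⁴ − T₀⁴) = 0.88×5.670×10⁻⁸×4.422×(1281⁴ − 295.0⁴).
T⁴ − T₀⁴ = 2.69275×10¹² − 7.57335×10⁹ = 2.68518×10¹² K⁴, so P_net = 5.92×10⁵ W.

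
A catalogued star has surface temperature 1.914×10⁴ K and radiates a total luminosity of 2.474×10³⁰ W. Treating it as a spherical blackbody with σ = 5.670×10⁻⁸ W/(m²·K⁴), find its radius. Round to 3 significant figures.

R ≈ 5.09×10⁹ m

L = 4πR²σT⁴ ⇒ R = √(L/(4πσT⁴)).
σT⁴ = 7.60941×10⁹ W/m², so R = √(2.474×10³⁰/(4π×7.60941×10⁹)) = 5.09×10⁹ m.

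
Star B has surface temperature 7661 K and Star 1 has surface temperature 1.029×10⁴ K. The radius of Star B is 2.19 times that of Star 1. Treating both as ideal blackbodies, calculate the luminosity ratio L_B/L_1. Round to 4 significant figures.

L_B/L_1 ≈ 1.474

L ∝ R²T⁴, so L_B/L_1 = (R_B/R_1)²(T_B/T_1)⁴ = (2.19)² × (7661/1.029×10⁴)⁴ = 4.7961 × 0.307242 = 1.474.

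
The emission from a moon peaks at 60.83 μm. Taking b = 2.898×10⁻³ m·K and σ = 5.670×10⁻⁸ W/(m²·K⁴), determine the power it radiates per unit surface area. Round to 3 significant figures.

Wien's law: T = b/λ_max = 2.898×10⁻³/6.083×10⁻⁵ = 47.6410 K.
Then I = σT⁴ = 5.670×10⁻⁸×(47.6410)⁴ = 0.292 W/m².

I ≈ 0.292 W/m²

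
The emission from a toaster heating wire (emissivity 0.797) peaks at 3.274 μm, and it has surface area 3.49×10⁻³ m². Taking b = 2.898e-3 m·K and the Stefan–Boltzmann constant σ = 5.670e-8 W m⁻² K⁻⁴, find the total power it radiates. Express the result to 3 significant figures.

P ≈ 96.8 W

Wien's law: T = b/λ_max = 2.898×10⁻³/3.274×10⁻⁶ = 885.156 K.
Area A = 3.49×10⁻³ m².
Then P = εσAT⁴ = 0.797×5.670×10⁻⁸×3.49×10⁻³×(885.156)⁴ = 96.8 W.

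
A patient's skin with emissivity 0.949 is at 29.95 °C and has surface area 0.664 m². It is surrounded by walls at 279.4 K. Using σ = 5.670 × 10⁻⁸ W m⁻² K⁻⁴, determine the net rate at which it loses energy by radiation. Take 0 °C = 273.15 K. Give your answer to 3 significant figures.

Net loss ≈ 83.8 W

T = 29.95 °C + 273.15 = 303.10 K.
Area A = 0.664 m².
Net radiated power P_net = εσA(T⁴ − T₀⁴) = 0.949×5.670×10⁻⁸×0.664×(303.10⁴ − 279.4⁴).
T⁴ − T₀⁴ = 8.44003×10⁹ − 6.09404×10⁹ = 2.34599×10⁹ K⁴, so P_net = 83.8 W.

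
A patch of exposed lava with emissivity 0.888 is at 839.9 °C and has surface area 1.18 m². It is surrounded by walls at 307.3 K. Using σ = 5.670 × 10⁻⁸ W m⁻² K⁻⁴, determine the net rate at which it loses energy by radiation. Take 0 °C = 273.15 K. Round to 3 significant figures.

T = 839.9 °C + 273.15 = 1113.05 K.
Area A = 1.18 m².
Net radiated power P_net = εσA(T⁴ − T₀⁴) = 0.888×5.670×10⁻⁸×1.18×(1113.05⁴ − 307.3⁴).
T⁴ − T₀⁴ = 1.53482×10¹² − 8.91765×10⁹ = 1.52590×10¹² K⁴, so P_net = 9.07×10⁴ W.

Net loss ≈ 9.07×10⁴ W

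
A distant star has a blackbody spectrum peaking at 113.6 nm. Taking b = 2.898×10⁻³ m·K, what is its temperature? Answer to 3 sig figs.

T ≈ 2.55×10⁴ K

Wien's law gives T = b/λ_max = (2.898×10⁻³ m·K)/(1.136×10⁻⁷ m) = 2.55×10⁴ K.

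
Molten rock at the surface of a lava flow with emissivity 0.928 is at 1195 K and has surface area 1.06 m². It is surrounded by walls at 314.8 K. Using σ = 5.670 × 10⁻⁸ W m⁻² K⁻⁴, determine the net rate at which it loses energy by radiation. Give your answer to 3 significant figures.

Area A = 1.06 m².
Net radiated power P_net = εσA(T⁴ − T₀⁴) = 0.928×5.670×10⁻⁸×1.06×(1195⁴ − 314.8⁴).
T⁴ − T₀⁴ = 2.03926×10¹² − 9.82062×10⁹ = 2.02944×10¹² K⁴, so P_net = 1.13×10⁵ W.

Net loss ≈ 1.13×10⁵ W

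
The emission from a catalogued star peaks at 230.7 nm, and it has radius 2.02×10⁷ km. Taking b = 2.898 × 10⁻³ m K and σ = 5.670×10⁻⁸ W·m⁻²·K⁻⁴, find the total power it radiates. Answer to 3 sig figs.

Wien's law: T = b/λ_max = 2.898×10⁻³/2.307×10⁻⁷ = 12561.8 K.
Surface area A = 4πR² = 4π(2.02×10¹⁰ m)² = 5.12758×10²¹ m².
Then P = σAT⁴ = 5.670×10⁻⁸×5.12758×10²¹×(12561.8)⁴ = 7.24×10³⁰ W.

P ≈ 7.24×10³⁰ W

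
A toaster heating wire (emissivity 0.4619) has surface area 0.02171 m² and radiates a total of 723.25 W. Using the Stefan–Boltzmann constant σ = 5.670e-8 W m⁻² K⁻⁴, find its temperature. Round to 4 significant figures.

Area A = 0.02171 m².
P = εσAT⁴ ⇒ T = (P/(εσA))^(1/4) = (723.25/(0.4619×5.670×10⁻⁸×0.02171))^(1/4) = 1062 K.

T ≈ 1062 K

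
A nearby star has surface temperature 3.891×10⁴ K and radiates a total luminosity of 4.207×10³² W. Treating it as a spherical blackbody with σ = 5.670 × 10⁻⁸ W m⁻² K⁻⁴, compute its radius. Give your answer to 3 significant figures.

R ≈ 1.60×10¹⁰ m

L = 4πR²σT⁴ ⇒ R = √(L/(4πσT⁴)).
σT⁴ = 1.29965×10¹¹ W/m², so R = √(4.207×10³²/(4π×1.29965×10¹¹)) = 1.60×10¹⁰ m.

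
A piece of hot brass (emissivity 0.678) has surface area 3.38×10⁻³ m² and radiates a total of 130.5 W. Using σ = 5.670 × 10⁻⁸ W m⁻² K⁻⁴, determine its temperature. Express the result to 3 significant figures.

Area A = 3.38×10⁻³ m².
P = εσAT⁴ ⇒ T = (P/(εσA))^(1/4) = (130.5/(0.678×5.670×10⁻⁸×3.38×10⁻³))^(1/4) = 1.00×10³ K.

T ≈ 1.00×10³ K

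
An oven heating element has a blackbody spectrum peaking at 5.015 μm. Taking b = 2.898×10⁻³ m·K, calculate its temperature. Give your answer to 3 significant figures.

T ≈ 578 K

Wien's law gives T = b/λ_max = (2.898×10⁻³ m·K)/(5.015×10⁻⁶ m) = 578 K.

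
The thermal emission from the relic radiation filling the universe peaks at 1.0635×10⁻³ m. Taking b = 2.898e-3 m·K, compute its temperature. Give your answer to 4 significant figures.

Wien's law gives T = b/λ_max = (2.898×10⁻³ m·K)/(1.0635×10⁻³ m) = 2.725 K.

T ≈ 2.725 K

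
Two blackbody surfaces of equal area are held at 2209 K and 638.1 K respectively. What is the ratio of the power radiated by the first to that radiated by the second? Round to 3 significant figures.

With equal areas, P₁/P₂ = (T₁/T₂)⁴ = (2209/638.1)⁴ = 144.

P₁/P₂ ≈ 144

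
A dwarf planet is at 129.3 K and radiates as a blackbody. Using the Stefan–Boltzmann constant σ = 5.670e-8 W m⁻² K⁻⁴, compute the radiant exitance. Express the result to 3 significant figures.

I ≈ 15.8 W/m²

Stefan–Boltzmann: I = σT⁴ = 5.670×10⁻⁸ × (129.3)⁴ = 15.8 W/m².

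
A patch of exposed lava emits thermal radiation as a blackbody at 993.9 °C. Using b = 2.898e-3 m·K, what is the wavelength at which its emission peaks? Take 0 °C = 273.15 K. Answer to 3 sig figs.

T = 993.9 °C + 273.15 = 1267.05 K.
Wien's displacement law: λ_max = b/T = (2.898×10⁻³ m·K)/(1267.05 K) = 2.287×10⁻⁶ m.
That is 2.29 μm, in the infrared range.

λ_max ≈ 2.29 μm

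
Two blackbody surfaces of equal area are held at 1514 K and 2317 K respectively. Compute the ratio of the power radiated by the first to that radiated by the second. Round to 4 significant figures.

With equal areas, P₁/P₂ = (T₁/T₂)⁴ = (1514/2317)⁴ = 0.1823.

P₁/P₂ ≈ 0.1823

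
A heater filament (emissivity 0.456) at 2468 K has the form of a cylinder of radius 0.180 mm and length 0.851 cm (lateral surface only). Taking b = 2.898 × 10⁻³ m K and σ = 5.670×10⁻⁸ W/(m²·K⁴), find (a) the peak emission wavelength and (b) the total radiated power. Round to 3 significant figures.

λ_max ≈ 1.17×10³ nm; P ≈ 9.23 W

(a) λ_max = b/T = 2.898×10⁻³/2468 = 1.174×10⁻⁶ m = 1.17×10³ nm.
Lateral area A = 2πrL = 2π×1.80×10⁻⁴×8.51×10⁻³ = 9.62458×10⁻⁶ m².
(b) P = εσAT⁴ = 0.456×5.670×10⁻⁸×9.62458×10⁻⁶×(2468)⁴ = 9.23 W.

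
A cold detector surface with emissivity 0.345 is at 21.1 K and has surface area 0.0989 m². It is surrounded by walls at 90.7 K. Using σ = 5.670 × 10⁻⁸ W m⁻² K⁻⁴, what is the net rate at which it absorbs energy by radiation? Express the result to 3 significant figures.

Net gain ≈ 0.131 W

Area A = 0.0989 m².
Net radiated power P_net = εσA(T⁴ − T₀⁴) = 0.345×5.670×10⁻⁸×0.0989×(21.1⁴ − 90.7⁴).
T⁴ − T₀⁴ = 1.98212×10⁵ − 6.76751×10⁷ = -6.74769×10⁷ K⁴, so P_net = -0.131 W — negative, meaning a net gain of 0.131 W.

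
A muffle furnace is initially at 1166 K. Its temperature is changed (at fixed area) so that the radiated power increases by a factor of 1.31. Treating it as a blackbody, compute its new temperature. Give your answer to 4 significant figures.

P ∝ T⁴, so T₂/T₁ = (P₂/P₁)^(1/4) = (1.31)^(1/4) = 1.06984.
T₂ = 1166 × 1.06984 = 1247 K.

T₂ ≈ 1247 K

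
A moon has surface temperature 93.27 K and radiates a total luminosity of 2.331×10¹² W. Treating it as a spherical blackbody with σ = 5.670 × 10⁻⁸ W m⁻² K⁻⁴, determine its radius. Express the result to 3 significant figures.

R ≈ 2.08×10⁵ m

L = 4πR²σT⁴ ⇒ R = √(L/(4πσT⁴)).
σT⁴ = 4.29093 W/m², so R = √(2.331×10¹²/(4π×4.29093)) = 2.08×10⁵ m.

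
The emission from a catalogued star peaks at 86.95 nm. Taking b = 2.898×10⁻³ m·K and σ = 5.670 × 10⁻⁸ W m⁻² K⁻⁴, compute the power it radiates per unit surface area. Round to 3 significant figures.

I ≈ 7.00×10¹⁰ W/m²

Wien's law: T = b/λ_max = 2.898×10⁻³/8.695×10⁻⁸ = 33329.5 K.
Then I = σT⁴ = 5.670×10⁻⁸×(33329.5)⁴ = 7.00×10¹⁰ W/m².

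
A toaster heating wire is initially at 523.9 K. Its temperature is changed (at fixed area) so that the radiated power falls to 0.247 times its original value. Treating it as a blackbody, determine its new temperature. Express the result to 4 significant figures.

P ∝ T⁴, so T₂/T₁ = (P₂/P₁)^(1/4) = (0.247)^(1/4) = 0.704976.
T₂ = 523.9 × 0.704976 = 369.3 K.

T₂ ≈ 369.3 K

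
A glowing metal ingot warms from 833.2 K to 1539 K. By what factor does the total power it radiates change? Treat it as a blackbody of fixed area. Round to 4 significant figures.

P ∝ T⁴, so P₂/P₁ = (T₂/T₁)⁴ = (1539/833.2)⁴ = (1.84710)⁴ = 11.64.

P₂/P₁ ≈ 11.64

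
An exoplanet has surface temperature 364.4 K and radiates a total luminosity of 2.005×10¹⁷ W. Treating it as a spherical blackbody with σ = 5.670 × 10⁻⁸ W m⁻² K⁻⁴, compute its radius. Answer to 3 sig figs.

R ≈ 3.99×10⁶ m

L = 4πR²σT⁴ ⇒ R = √(L/(4πσT⁴)).
σT⁴ = 999.762 W/m², so R = √(2.005×10¹⁷/(4π×999.762)) = 3.99×10⁶ m.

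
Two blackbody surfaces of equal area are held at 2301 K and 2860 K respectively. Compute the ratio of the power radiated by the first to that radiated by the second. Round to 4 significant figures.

P₁/P₂ ≈ 0.4190

With equal areas, P₁/P₂ = (T₁/T₂)⁴ = (2301/2860)⁴ = 0.4190.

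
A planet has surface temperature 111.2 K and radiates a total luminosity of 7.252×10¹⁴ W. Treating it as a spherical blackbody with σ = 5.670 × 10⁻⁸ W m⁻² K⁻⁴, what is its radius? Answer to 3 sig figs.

L = 4πR²σT⁴ ⇒ R = √(L/(4πσT⁴)).
σT⁴ = 8.66966 W/m², so R = √(7.252×10¹⁴/(4π×8.66966)) = 2.58×10⁶ m.

R ≈ 2.58×10⁶ m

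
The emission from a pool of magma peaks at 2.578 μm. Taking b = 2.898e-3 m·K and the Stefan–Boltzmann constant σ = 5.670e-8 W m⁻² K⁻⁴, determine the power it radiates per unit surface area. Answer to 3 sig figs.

Wien's law: T = b/λ_max = 2.898×10⁻³/2.578×10⁻⁶ = 1124.13 K.
Then I = σT⁴ = 5.670×10⁻⁸×(1124.13)⁴ = 9.05×10⁴ W/m².

I ≈ 9.05×10⁴ W/m²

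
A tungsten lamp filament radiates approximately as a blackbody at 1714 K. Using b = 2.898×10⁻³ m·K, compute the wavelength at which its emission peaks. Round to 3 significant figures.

λ_max ≈ 1.69 μm

Wien's displacement law: λ_max = b/T = (2.898×10⁻³ m·K)/(1714 K) = 1.691×10⁻⁶ m.
That is 1.69 μm, in the infrared range.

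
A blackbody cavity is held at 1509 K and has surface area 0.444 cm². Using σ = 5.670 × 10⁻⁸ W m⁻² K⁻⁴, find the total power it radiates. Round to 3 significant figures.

P ≈ 13.1 W

Area A = 0.444 cm² = 4.44×10⁻⁵ m².
P = σAT⁴ = 5.670×10⁻⁸ × 4.44×10⁻⁵ × (1509)⁴ = 13.1 W.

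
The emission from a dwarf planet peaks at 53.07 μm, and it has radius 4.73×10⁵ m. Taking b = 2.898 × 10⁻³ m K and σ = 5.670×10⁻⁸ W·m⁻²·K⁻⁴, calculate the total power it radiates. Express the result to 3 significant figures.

Wien's law: T = b/λ_max = 2.898×10⁻³/5.307×10⁻⁵ = 54.6071 K.
Surface area A = 4πR² = 4π(4.73×10⁵ m)² = 2.81146×10¹² m².
Then P = σAT⁴ = 5.670×10⁻⁸×2.81146×10¹²×(54.6071)⁴ = 1.42×10¹² W.

P ≈ 1.42×10¹² W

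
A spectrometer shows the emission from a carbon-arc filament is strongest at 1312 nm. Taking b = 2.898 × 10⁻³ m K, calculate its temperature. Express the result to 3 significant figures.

T ≈ 2.21×10³ K

Wien's law gives T = b/λ_max = (2.898×10⁻³ m·K)/(1.312×10⁻⁶ m) = 2.21×10³ K.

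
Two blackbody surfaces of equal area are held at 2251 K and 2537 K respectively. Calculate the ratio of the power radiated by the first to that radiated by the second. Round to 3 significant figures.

P₁/P₂ ≈ 0.620

With equal areas, P₁/P₂ = (T₁/T₂)⁴ = (2251/2537)⁴ = 0.620.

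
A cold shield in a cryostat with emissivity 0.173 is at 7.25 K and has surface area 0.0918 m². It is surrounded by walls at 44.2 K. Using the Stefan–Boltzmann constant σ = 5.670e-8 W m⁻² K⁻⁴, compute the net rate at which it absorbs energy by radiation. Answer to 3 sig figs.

Area A = 0.0918 m².
Net radiated power P_net = εσA(T⁴ − T₀⁴) = 0.173×5.670×10⁻⁸×0.0918×(7.25⁴ − 44.2⁴).
T⁴ − T₀⁴ = 2762.82 − 3.81671×10⁶ = -3.81395×10⁶ K⁴, so P_net = -3.43×10⁻³ W — negative, meaning a net gain of 3.43×10⁻³ W.

Net gain ≈ 3.43×10⁻³ W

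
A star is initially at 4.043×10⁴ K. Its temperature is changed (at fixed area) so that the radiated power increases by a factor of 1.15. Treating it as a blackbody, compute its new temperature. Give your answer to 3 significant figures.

P ∝ T⁴, so T₂/T₁ = (P₂/P₁)^(1/4) = (1.15)^(1/4) = 1.03556.
T₂ = 4.043×10⁴ × 1.03556 = 4.19×10⁴ K.

T₂ ≈ 4.19×10⁴ K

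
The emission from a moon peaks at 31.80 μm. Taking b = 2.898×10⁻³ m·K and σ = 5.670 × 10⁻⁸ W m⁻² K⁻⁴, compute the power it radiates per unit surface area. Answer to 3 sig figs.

Wien's law: T = b/λ_max = 2.898×10⁻³/3.180×10⁻⁵ = 91.1321 K.
Then I = σT⁴ = 5.670×10⁻⁸×(91.1321)⁴ = 3.91 W/m².

I ≈ 3.91 W/m²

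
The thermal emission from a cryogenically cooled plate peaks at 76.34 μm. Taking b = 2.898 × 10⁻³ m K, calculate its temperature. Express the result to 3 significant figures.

T ≈ 38.0 K

Wien's law gives T = b/λ_max = (2.898×10⁻³ m·K)/(7.634×10⁻⁵ m) = 38.0 K.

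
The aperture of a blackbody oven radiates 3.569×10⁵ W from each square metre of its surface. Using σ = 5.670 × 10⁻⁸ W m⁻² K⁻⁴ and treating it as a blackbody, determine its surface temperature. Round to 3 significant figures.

T ≈ 1.58×10³ K

I = σT⁴, so T = (I/σ)^(1/4) = (3.569×10⁵/(5.670×10⁻⁸))^(1/4) = 1.58×10³ K.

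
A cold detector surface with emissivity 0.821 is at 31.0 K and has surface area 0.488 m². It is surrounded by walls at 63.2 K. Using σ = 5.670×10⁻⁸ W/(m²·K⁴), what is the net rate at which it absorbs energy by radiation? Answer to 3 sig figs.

Area A = 0.488 m².
Net radiated power P_net = εσA(T⁴ − T₀⁴) = 0.821×5.670×10⁻⁸×0.488×(31.0⁴ − 63.2⁴).
T⁴ − T₀⁴ = 9.23521×10⁵ − 1.59540×10⁷ = -1.50305×10⁷ K⁴, so P_net = -0.341 W — negative, meaning a net gain of 0.341 W.

Net gain ≈ 0.341 W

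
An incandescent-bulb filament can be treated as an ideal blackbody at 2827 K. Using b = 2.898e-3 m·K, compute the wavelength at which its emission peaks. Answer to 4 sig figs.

Wien's displacement law: λ_max = b/T = (2.898×10⁻³ m·K)/(2827 K) = 1.0251×10⁻⁶ m.
That is 1.025 μm, in the infrared range.

λ_max ≈ 1.025 μm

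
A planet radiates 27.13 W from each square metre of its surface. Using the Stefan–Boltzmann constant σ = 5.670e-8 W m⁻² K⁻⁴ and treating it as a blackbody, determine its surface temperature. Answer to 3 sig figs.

T ≈ 148 K

I = σT⁴, so T = (I/σ)^(1/4) = (27.13/(5.670×10⁻⁸))^(1/4) = 148 K.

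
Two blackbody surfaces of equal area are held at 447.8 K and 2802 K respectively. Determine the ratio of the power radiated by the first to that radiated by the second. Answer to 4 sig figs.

With equal areas, P₁/P₂ = (T₁/T₂)⁴ = (447.8/2802)⁴ = 6.523×10⁻⁴.

P₁/P₂ ≈ 6.523×10⁻⁴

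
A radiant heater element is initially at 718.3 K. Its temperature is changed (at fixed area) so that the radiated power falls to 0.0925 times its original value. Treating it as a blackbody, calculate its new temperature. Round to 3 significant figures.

P ∝ T⁴, so T₂/T₁ = (P₂/P₁)^(1/4) = (0.0925)^(1/4) = 0.551487.
T₂ = 718.3 × 0.551487 = 396 K.

T₂ ≈ 396 K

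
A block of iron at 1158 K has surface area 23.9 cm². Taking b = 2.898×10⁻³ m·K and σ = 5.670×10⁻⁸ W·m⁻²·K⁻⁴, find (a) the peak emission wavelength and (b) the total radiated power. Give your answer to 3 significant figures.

(a) λ_max = b/T = 2.898×10⁻³/1158 = 2.503×10⁻⁶ m = 2.50 μm.
Area A = 23.9 cm² = 2.39×10⁻³ m².
(b) P = σAT⁴ = 5.670×10⁻⁸×2.39×10⁻³×(1158)⁴ = 244 W.

λ_max ≈ 2.50 μm; P ≈ 244 W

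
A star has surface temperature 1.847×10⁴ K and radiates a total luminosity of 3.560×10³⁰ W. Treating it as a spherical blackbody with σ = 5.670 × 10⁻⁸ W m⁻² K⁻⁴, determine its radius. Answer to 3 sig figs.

R ≈ 6.55×10⁹ m

L = 4πR²σT⁴ ⇒ R = √(L/(4πσT⁴)).
σT⁴ = 6.59858×10⁹ W/m², so R = √(3.560×10³⁰/(4π×6.59858×10⁹)) = 6.55×10⁹ m.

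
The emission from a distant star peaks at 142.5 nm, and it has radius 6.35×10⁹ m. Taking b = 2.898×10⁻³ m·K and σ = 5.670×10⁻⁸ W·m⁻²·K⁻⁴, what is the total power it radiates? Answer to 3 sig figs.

P ≈ 4.91×10³⁰ W

Wien's law: T = b/λ_max = 2.898×10⁻³/1.425×10⁻⁷ = 20336.8 K.
Surface area A = 4πR² = 4π(6.35×10⁹ m)² = 5.06707×10²⁰ m².
Then P = σAT⁴ = 5.670×10⁻⁸×5.06707×10²⁰×(20336.8)⁴ = 4.91×10³⁰ W.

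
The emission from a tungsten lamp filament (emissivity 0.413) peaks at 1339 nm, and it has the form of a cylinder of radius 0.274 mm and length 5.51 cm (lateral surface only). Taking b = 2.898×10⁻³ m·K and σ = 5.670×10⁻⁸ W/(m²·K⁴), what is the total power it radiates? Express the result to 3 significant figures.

P ≈ 48.7 W

Wien's law: T = b/λ_max = 2.898×10⁻³/1.339×10⁻⁶ = 2164.30 K.
Lateral area A = 2πrL = 2π×2.74×10⁻⁴×0.0551 = 9.48598×10⁻⁵ m².
Then P = εσAT⁴ = 0.413×5.670×10⁻⁸×9.48598×10⁻⁵×(2164.30)⁴ = 48.7 W.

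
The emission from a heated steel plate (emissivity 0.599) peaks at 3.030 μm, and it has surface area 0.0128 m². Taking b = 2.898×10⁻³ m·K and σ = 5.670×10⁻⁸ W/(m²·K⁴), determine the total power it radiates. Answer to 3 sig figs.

P ≈ 364 W

Wien's law: T = b/λ_max = 2.898×10⁻³/3.030×10⁻⁶ = 956.436 K.
Area A = 0.0128 m².
Then P = εσAT⁴ = 0.599×5.670×10⁻⁸×0.0128×(956.436)⁴ = 364 W.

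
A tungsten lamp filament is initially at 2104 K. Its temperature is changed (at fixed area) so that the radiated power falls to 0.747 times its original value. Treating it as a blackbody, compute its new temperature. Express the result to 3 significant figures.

P ∝ T⁴, so T₂/T₁ = (P₂/P₁)^(1/4) = (0.747)^(1/4) = 0.929673.
T₂ = 2104 × 0.929673 = 1.96×10³ K.

T₂ ≈ 1.96×10³ K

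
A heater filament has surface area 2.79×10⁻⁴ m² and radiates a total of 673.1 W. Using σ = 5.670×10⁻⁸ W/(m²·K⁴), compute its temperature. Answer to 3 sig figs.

Area A = 2.79×10⁻⁴ m².
P = σAT⁴ ⇒ T = (P/(σA))^(1/4) = (673.1/(5.670×10⁻⁸×2.79×10⁻⁴))^(1/4) = 2.55×10³ K.

T ≈ 2.55×10³ K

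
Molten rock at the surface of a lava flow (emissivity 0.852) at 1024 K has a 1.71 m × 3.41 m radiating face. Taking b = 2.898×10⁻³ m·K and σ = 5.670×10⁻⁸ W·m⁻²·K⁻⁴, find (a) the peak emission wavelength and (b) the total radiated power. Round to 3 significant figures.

λ_max ≈ 2.83 μm; P ≈ 3.10×10⁵ W

(a) λ_max = b/T = 2.898×10⁻³/1024 = 2.830×10⁻⁶ m = 2.83 μm.
Area A = 1.71 × 3.41 = 5.8311 m².
(b) P = εσAT⁴ = 0.852×5.670×10⁻⁸×5.8311×(1024)⁴ = 3.10×10⁵ W.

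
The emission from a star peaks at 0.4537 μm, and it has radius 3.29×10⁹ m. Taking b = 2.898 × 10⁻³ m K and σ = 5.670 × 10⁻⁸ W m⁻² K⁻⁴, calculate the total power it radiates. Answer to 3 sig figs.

P ≈ 1.28×10²⁸ W

Wien's law: T = b/λ_max = 2.898×10⁻³/4.537×10⁻⁷ = 6387.48 K.
Surface area A = 4πR² = 4π(3.29×10⁹ m)² = 1.36020×10²⁰ m².
Then P = σAT⁴ = 5.670×10⁻⁸×1.36020×10²⁰×(6387.48)⁴ = 1.28×10²⁸ W.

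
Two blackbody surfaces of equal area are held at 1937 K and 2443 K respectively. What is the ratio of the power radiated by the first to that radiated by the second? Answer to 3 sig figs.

With equal areas, P₁/P₂ = (T₁/T₂)⁴ = (1937/2443)⁴ = 0.395.

P₁/P₂ ≈ 0.395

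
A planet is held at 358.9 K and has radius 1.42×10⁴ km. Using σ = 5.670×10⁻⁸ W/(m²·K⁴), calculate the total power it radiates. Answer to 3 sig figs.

Surface area A = 4πR² = 4π(1.42×10⁷ m)² = 2.53388×10¹⁵ m².
P = σAT⁴ = 5.670×10⁻⁸ × 2.53388×10¹⁵ × (358.9)⁴ = 2.38×10¹⁸ W.

P ≈ 2.38×10¹⁸ W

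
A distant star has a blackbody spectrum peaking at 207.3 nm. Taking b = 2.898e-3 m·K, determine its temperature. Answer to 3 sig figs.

T ≈ 1.40×10⁴ K

Wien's law gives T = b/λ_max = (2.898×10⁻³ m·K)/(2.073×10⁻⁷ m) = 1.40×10⁴ K.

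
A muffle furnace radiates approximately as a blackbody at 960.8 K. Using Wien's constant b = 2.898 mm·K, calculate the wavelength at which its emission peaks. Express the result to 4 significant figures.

λ_max ≈ 3.016 μm

Wien's displacement law: λ_max = b/T = (2.898×10⁻³ m·K)/(960.8 K) = 3.0162×10⁻⁶ m.
That is 3.016 μm, in the infrared range.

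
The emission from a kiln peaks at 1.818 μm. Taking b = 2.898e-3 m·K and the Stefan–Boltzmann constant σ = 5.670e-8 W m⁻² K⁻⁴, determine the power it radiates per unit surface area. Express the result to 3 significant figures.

I ≈ 3.66×10⁵ W/m²

Wien's law: T = b/λ_max = 2.898×10⁻³/1.818×10⁻⁶ = 1594.06 K.
Then I = σT⁴ = 5.670×10⁻⁸×(1594.06)⁴ = 3.66×10⁵ W/m².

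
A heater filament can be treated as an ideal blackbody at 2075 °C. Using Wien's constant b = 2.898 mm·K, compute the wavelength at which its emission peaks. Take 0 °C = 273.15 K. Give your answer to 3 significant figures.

λ_max ≈ 1.23 μm

T = 2075 °C + 273.15 = 2348.15 K.
Wien's displacement law: λ_max = b/T = (2.898×10⁻³ m·K)/(2348.15 K) = 1.234×10⁻⁶ m.
That is 1.23 μm, in the infrared range.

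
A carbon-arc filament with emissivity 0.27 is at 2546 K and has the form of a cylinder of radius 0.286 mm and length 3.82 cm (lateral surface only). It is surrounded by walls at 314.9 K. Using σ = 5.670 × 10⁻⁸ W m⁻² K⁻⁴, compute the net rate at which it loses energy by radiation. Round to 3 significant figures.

Lateral area A = 2πrL = 2π×2.86×10⁻⁴×0.0382 = 6.86451×10⁻⁵ m².
Net radiated power P_net = εσA(T⁴ − T₀⁴) = 0.27×5.670×10⁻⁸×6.86451×10⁻⁵×(2546⁴ − 314.9⁴).
T⁴ − T₀⁴ = 4.20178×10¹³ − 9.83310×10⁹ = 4.20080×10¹³ K⁴, so P_net = 44.1 W.

Net loss ≈ 44.1 W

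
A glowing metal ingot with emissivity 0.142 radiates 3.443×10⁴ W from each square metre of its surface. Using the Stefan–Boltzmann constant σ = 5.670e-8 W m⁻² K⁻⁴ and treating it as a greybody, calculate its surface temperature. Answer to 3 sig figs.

I = εσT⁴, so T = (I/εσ)^(1/4) = (3.443×10⁴/(0.142×5.670×10⁻⁸))^(1/4) = 1.44×10³ K.

T ≈ 1.44×10³ K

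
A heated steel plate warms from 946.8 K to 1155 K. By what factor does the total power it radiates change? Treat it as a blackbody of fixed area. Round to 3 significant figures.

P₂/P₁ ≈ 2.21

P ∝ T⁴, so P₂/P₁ = (T₂/T₁)⁴ = (1155/946.8)⁴ = (1.21990)⁴ = 2.21.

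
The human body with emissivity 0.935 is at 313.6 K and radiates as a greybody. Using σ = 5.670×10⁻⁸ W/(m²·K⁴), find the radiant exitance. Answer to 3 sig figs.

I ≈ 513 W/m²

Stefan–Boltzmann: I = εσT⁴ = 0.935 × 5.670×10⁻⁸ × (313.6)⁴ = 513 W/m².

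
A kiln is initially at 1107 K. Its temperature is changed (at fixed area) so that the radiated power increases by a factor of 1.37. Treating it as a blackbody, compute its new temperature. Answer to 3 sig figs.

P ∝ T⁴, so T₂/T₁ = (P₂/P₁)^(1/4) = (1.37)^(1/4) = 1.08188.
T₂ = 1107 × 1.08188 = 1.20×10³ K.

T₂ ≈ 1.20×10³ K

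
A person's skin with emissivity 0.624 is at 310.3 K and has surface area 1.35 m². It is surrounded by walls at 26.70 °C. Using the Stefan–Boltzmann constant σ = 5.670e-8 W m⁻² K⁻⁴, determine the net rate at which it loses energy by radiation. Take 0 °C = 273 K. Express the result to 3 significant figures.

Surroundings: T = 26.70 °C + 273 = 299.70 K.
Area A = 1.35 m².
Net radiated power P_net = εσA(T⁴ − T₀⁴) = 0.624×5.670×10⁻⁸×1.35×(310.3⁴ − 299.70⁴).
T⁴ − T₀⁴ = 9.27101×10⁹ − 8.06765×10⁹ = 1.20336×10⁹ K⁴, so P_net = 57.5 W.

Net loss ≈ 57.5 W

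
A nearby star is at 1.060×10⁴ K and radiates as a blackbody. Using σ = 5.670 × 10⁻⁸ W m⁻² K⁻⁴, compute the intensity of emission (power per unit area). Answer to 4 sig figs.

I ≈ 7.158×10⁸ W/m²

Stefan–Boltzmann: I = σT⁴ = 5.670×10⁻⁸ × (1.060×10⁴)⁴ = 7.158×10⁸ W/m².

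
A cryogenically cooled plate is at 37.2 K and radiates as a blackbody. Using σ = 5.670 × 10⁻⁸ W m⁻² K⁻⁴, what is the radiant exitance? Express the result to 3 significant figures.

I ≈ 0.109 W/m²

Stefan–Boltzmann: I = σT⁴ = 5.670×10⁻⁸ × (37.2)⁴ = 0.109 W/m².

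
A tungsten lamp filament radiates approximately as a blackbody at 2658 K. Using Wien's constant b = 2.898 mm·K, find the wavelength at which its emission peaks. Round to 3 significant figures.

Wien's displacement law: λ_max = b/T = (2.898×10⁻³ m·K)/(2658 K) = 1.090×10⁻⁶ m.
That is 1.09 μm, in the infrared range.

λ_max ≈ 1.09 μm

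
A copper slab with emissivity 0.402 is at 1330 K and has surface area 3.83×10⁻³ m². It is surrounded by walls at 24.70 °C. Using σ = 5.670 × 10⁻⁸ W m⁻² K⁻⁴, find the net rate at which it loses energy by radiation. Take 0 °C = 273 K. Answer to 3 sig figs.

Net loss ≈ 272 W

Surroundings: T = 24.70 °C + 273 = 297.70 K.
Area A = 3.83×10⁻³ m².
Net radiated power P_net = εσA(T⁴ − T₀⁴) = 0.402×5.670×10⁻⁸×3.83×10⁻³×(1330⁴ − 297.70⁴).
T⁴ − T₀⁴ = 3.12901×10¹² − 7.85444×10⁹ = 3.12116×10¹² K⁴, so P_net = 272 W.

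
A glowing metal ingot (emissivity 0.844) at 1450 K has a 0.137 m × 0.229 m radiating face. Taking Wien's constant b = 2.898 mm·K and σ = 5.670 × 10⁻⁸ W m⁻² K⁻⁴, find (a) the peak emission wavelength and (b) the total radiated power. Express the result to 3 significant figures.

λ_max ≈ 2.00×10³ nm; P ≈ 6.64×10³ W

(a) λ_max = b/T = 2.898×10⁻³/1450 = 1.999×10⁻⁶ m = 2.00×10³ nm.
Area A = 0.137 × 0.229 = 0.031373 m².
(b) P = εσAT⁴ = 0.844×5.670×10⁻⁸×0.031373×(1450)⁴ = 6.64×10³ W.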